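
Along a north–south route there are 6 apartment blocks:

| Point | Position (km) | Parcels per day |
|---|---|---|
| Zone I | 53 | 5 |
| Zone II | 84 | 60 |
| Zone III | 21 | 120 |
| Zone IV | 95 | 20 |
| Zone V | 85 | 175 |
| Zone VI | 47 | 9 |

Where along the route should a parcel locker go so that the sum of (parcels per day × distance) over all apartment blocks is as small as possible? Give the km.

For a sum of weighted absolute distances on a line, the optimum is the weighted median (not the mean). Total weight W = 389; half-weight = 194.5.
Sort by position and accumulate weight:
  km 21 (Zone III, w=120) → cum 120
  km 47 (Zone VI, w=9) → cum 129
  km 53 (Zone I, w=5) → cum 134
  km 84 (Zone II, w=60) → cum 194
  km 85 (Zone V, w=175) → cum 369  ≥ 194.5 → median here
  km 95 (Zone IV, w=20) → cum 389
Optimal location: km 85.

x = 85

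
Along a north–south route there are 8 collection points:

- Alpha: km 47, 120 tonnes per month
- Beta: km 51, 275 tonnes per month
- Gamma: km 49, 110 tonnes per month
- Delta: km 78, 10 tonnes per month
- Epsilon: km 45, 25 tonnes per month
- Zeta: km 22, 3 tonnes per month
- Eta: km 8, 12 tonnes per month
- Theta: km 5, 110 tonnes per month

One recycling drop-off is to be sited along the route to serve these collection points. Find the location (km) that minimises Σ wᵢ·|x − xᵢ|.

x = 49

For a sum of weighted absolute distances on a line, the optimum is the weighted median (not the mean). Total weight W = 665; half-weight = 332.5.
Sort by position and accumulate weight:
  km 5 (Theta, w=110) → cum 110
  km 8 (Eta, w=12) → cum 122
  km 22 (Zeta, w=3) → cum 125
  km 45 (Epsilon, w=25) → cum 150
  km 47 (Alpha, w=120) → cum 270
  km 49 (Gamma, w=110) → cum 380  ≥ 332.5 → median here
  km 51 (Beta, w=275) → cum 655
  km 78 (Delta, w=10) → cum 665
Optimal location: km 49.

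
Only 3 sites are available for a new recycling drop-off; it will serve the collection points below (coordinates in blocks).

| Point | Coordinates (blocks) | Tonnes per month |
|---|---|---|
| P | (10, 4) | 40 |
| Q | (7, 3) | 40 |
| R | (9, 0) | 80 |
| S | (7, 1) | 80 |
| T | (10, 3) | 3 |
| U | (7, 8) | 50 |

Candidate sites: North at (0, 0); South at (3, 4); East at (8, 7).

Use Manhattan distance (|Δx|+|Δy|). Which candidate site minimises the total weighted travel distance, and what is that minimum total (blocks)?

Total weighted distance at each candidate:
  North (0, 0): total = 3109
  South (3, 4): total = 2264
  East (8, 7): total = 1718
Minimum is at East with total 1718 blocks.

East, total 1718 blocks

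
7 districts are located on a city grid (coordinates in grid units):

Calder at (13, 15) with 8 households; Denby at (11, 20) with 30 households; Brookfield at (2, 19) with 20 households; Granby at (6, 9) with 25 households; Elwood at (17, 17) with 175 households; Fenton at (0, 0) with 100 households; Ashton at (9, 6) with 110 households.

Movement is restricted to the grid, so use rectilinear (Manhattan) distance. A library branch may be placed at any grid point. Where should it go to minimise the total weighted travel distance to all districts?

Manhattan distance separates: Σwᵢ(|x−xᵢ|+|y−yᵢ|) = Σwᵢ|x−xᵢ| + Σwᵢ|y−yᵢ|, so x and y are optimised independently as 1-D weighted medians.
Total weight W = 468; half = 234.
x-coordinate, sorted with cumulative weight:
  x=0 (Fenton, w=100) cum 100
  x=2 (Brookfield, w=20) cum 120
  x=6 (Granby, w=25) cum 145
  x=9 (Ashton, w=110) cum 255  ← median
  x=11 (Denby, w=30) cum 285
  x=13 (Calder, w=8) cum 293
  x=17 (Elwood, w=175) cum 468
⇒ x* = 9
y-coordinate, sorted with cumulative weight:
  y=0 (Fenton, w=100) cum 100
  y=6 (Ashton, w=110) cum 210
  y=9 (Granby, w=25) cum 235  ← median
  y=15 (Calder, w=8) cum 243
  y=17 (Elwood, w=175) cum 418
  y=19 (Brookfield, w=20) cum 438
  y=20 (Denby, w=30) cum 468
⇒ y* = 9

(9, 9)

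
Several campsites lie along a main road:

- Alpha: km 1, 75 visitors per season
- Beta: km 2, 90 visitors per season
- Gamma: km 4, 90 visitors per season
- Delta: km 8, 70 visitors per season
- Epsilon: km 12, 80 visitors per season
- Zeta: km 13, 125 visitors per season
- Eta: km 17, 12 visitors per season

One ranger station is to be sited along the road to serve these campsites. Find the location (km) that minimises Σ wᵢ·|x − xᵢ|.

For a sum of weighted absolute distances on a line, the optimum is the weighted median (not the mean). Total weight W = 542; half-weight = 271.
Sort by position and accumulate weight:
  km 1 (Alpha, w=75) → cum 75
  km 2 (Beta, w=90) → cum 165
  km 4 (Gamma, w=90) → cum 255
  km 8 (Delta, w=70) → cum 325  ≥ 271 → median here
  km 12 (Epsilon, w=80) → cum 405
  km 13 (Zeta, w=125) → cum 530
  km 17 (Eta, w=12) → cum 542
Optimal location: km 8.

x = 8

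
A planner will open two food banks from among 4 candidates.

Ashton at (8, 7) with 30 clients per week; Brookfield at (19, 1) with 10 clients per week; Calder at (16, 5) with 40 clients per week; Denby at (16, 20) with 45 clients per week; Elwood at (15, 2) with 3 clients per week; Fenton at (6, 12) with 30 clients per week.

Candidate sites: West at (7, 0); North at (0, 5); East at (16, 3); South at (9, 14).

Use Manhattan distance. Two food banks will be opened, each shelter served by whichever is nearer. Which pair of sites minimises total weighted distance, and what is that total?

Evaluate every pair (each demand assigned to the nearer of the two):
  {East, South}: total = 1111
  {West, East}: total = 1531
  {North, East}: total = 1591
  {West, South}: total = 1695
  {North, South}: total = 1899
  {West, North}: total = 2655
Best pair: {East, South} with total 1111.

{East, South}, total 1111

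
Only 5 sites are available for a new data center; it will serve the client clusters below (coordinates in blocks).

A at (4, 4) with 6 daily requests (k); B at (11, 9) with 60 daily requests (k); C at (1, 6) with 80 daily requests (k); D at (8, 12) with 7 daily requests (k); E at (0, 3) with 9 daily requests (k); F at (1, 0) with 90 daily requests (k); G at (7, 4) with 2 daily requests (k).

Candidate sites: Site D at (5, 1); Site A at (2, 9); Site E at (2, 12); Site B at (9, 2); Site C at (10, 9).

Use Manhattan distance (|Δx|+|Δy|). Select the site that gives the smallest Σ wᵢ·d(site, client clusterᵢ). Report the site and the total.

Total weighted distance at each candidate:
  Site D (5, 1): total = 2205
  Site A (2, 9): total = 1957
  Site E (2, 12): total = 2677
  Site B (9, 2): total = 2617
  Site C (10, 9): total = 2901
Minimum is at Site A with total 1957 blocks.

Site A, total 1957 blocks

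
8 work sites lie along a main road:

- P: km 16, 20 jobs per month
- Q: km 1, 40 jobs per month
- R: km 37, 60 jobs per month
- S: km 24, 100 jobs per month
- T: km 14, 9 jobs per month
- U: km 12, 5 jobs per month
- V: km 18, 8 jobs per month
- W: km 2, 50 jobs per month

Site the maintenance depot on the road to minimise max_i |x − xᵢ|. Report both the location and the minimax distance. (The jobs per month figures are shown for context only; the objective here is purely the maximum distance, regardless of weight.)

The 1-center on a line is the midpoint of the two extreme points: leftmost at 1, rightmost at 37.
Optimal location = (1 + 37)/2 = 19; maximum distance = (37 − 1)/2 = 18.

location 19, max distance 18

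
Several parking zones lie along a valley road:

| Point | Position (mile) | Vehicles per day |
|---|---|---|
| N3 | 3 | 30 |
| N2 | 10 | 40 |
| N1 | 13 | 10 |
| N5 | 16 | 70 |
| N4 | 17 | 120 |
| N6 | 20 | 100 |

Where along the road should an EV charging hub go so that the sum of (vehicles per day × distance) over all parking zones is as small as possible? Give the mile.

x = 17

For a sum of weighted absolute distances on a line, the optimum is the weighted median (not the mean). Total weight W = 370; half-weight = 185.
Sort by position and accumulate weight:
  mile 3 (N3, w=30) → cum 30
  mile 10 (N2, w=40) → cum 70
  mile 13 (N1, w=10) → cum 80
  mile 16 (N5, w=70) → cum 150
  mile 17 (N4, w=120) → cum 270  ≥ 185 → median here
  mile 20 (N6, w=100) → cum 370
Optimal location: mile 17.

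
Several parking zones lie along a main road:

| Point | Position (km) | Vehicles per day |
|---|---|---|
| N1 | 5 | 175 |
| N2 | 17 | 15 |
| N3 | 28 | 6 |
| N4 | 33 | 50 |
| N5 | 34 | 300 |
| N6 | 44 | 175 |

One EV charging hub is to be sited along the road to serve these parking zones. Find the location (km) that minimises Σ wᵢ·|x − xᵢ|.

For a sum of weighted absolute distances on a line, the optimum is the weighted median (not the mean). Total weight W = 721; half-weight = 360.5.
Sort by position and accumulate weight:
  km 5 (N1, w=175) → cum 175
  km 17 (N2, w=15) → cum 190
  km 28 (N3, w=6) → cum 196
  km 33 (N4, w=50) → cum 246
  km 34 (N5, w=300) → cum 546  ≥ 360.5 → median here
  km 44 (N6, w=175) → cum 721
Optimal location: km 34.

x = 34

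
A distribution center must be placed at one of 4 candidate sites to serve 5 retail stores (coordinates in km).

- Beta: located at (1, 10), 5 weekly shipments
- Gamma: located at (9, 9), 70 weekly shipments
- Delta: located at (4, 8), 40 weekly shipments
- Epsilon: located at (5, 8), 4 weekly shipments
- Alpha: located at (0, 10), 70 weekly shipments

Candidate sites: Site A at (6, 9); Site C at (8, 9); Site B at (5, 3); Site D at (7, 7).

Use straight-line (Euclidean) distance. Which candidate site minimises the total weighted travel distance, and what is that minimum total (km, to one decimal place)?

Total weighted distance at each candidate:
  Site A (6, 9): total = 756.4
  Site C (8, 9): total = 847.3
  Site B (5, 3): total = 1371.2
  Site D (7, 7): total = 900.1
Minimum is at Site A with total 756.4 km.

Site A, total 756.4 km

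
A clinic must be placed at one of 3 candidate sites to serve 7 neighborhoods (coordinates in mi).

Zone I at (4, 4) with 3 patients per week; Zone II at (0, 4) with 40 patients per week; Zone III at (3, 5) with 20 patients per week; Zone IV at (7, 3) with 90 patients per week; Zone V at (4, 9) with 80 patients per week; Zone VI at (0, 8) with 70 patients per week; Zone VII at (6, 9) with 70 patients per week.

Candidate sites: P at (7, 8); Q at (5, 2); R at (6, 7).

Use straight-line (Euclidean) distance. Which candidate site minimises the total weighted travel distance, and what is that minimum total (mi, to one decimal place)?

R, total 1514.4 mi

Total weighted distance at each candidate:
  P (7, 8): total = 1729.5
  Q (5, 2): total = 2102.8
  R (6, 7): total = 1514.4
Minimum is at R with total 1514.4 mi.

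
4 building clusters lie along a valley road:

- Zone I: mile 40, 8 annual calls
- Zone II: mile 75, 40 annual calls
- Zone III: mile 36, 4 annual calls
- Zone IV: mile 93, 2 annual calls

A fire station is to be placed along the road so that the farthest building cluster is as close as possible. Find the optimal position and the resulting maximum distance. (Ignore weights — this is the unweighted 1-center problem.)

location 64.5, max distance 28.5

The 1-center on a line is the midpoint of the two extreme points: leftmost at 36, rightmost at 93.
Optimal location = (36 + 93)/2 = 64.5; maximum distance = (93 − 36)/2 = 28.5.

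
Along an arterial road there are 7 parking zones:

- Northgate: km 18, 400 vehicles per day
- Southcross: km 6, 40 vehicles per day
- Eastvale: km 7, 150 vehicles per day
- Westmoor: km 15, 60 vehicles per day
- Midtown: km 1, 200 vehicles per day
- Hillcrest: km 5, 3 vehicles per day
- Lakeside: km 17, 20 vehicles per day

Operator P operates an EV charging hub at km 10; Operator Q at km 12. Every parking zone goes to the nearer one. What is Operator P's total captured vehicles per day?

The indifferent point is the midpoint (10+12)/2 = 11; parking zones left of it (closer to Operator P at 10) go to Operator P, those right go to Operator Q.
  Midtown at 1 (w=200) → Operator P
  Hillcrest at 5 (w=3) → Operator P
  Southcross at 6 (w=40) → Operator P
  Eastvale at 7 (w=150) → Operator P
  Westmoor at 15 (w=60) → Operator Q
  Lakeside at 17 (w=20) → Operator Q
  Northgate at 18 (w=400) → Operator Q
Operator P captures 393; Operator Q captures 480.

393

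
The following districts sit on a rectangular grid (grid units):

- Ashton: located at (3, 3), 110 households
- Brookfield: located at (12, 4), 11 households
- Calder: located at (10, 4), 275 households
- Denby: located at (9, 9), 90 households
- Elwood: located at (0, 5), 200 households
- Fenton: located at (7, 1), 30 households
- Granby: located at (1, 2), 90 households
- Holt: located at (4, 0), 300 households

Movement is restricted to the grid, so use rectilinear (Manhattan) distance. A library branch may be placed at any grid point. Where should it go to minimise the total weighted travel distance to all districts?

(4, 4)

Manhattan distance separates: Σwᵢ(|x−xᵢ|+|y−yᵢ|) = Σwᵢ|x−xᵢ| + Σwᵢ|y−yᵢ|, so x and y are optimised independently as 1-D weighted medians.
Total weight W = 1106; half = 553.
x-coordinate, sorted with cumulative weight:
  x=0 (Elwood, w=200) cum 200
  x=1 (Granby, w=90) cum 290
  x=3 (Ashton, w=110) cum 400
  x=4 (Holt, w=300) cum 700  ← median
  x=7 (Fenton, w=30) cum 730
  x=9 (Denby, w=90) cum 820
  x=10 (Calder, w=275) cum 1095
  x=12 (Brookfield, w=11) cum 1106
⇒ x* = 4
y-coordinate, sorted with cumulative weight:
  y=0 (Holt, w=300) cum 300
  y=1 (Fenton, w=30) cum 330
  y=2 (Granby, w=90) cum 420
  y=3 (Ashton, w=110) cum 530
  y=4 (Brookfield, w=11) cum 541
  y=4 (Calder, w=275) cum 816  ← median
  y=5 (Elwood, w=200) cum 1016
  y=9 (Denby, w=90) cum 1106
⇒ y* = 4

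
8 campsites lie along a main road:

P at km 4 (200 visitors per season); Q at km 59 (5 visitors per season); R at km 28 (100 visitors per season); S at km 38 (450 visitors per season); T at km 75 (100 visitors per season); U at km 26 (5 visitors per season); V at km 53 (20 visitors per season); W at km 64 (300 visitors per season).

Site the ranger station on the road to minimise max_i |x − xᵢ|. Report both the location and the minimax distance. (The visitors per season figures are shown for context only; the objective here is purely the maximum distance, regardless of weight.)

The 1-center on a line is the midpoint of the two extreme points: leftmost at 4, rightmost at 75.
Optimal location = (4 + 75)/2 = 39.5; maximum distance = (75 − 4)/2 = 35.5.

location 39.5, max distance 35.5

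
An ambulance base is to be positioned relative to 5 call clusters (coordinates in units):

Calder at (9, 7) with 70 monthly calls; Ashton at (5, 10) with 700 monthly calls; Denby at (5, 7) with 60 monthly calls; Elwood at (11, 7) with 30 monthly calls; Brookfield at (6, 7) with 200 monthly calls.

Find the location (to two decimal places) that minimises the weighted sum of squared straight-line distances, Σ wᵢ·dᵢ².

(5.62, 8.98)

The minimiser of Σwᵢ‖p−pᵢ‖² is the weighted centroid p* = (Σwᵢpᵢ)/(Σwᵢ).
Σwᵢ = 1060.
Σwᵢxᵢ = 70·9 + 700·5 + 60·5 + 30·11 + 200·6 = 5960.
Σwᵢyᵢ = 70·7 + 700·10 + 60·7 + 30·7 + 200·7 = 9520.
x* = 5960/1060 = 5.62, y* = 9520/1060 = 8.98.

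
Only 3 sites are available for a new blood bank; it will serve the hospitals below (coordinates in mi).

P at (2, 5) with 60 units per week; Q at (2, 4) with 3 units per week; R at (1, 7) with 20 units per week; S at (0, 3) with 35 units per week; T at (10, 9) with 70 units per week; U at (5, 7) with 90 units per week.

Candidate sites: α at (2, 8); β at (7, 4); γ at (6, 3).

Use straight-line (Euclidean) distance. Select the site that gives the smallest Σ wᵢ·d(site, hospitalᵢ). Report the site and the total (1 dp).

α, total 1257.7 mi

Total weighted distance at each candidate:
  α (2, 8): total = 1257.7
  β (7, 4): total = 1435.3
  γ (6, 3): total = 1494.6
Minimum is at α with total 1257.7 mi.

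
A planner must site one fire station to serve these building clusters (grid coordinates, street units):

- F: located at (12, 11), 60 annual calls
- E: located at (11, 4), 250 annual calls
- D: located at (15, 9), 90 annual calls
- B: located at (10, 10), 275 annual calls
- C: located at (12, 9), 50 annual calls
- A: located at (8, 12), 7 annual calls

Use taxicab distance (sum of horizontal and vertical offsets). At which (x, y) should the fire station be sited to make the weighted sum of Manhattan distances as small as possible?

(11, 9)

Manhattan distance separates: Σwᵢ(|x−xᵢ|+|y−yᵢ|) = Σwᵢ|x−xᵢ| + Σwᵢ|y−yᵢ|, so x and y are optimised independently as 1-D weighted medians.
Total weight W = 732; half = 366.
x-coordinate, sorted with cumulative weight:
  x=8 (A, w=7) cum 7
  x=10 (B, w=275) cum 282
  x=11 (E, w=250) cum 532  ← median
  x=12 (F, w=60) cum 592
  x=12 (C, w=50) cum 642
  x=15 (D, w=90) cum 732
⇒ x* = 11
y-coordinate, sorted with cumulative weight:
  y=4 (E, w=250) cum 250
  y=9 (D, w=90) cum 340
  y=9 (C, w=50) cum 390  ← median
  y=10 (B, w=275) cum 665
  y=11 (F, w=60) cum 725
  y=12 (A, w=7) cum 732
⇒ y* = 9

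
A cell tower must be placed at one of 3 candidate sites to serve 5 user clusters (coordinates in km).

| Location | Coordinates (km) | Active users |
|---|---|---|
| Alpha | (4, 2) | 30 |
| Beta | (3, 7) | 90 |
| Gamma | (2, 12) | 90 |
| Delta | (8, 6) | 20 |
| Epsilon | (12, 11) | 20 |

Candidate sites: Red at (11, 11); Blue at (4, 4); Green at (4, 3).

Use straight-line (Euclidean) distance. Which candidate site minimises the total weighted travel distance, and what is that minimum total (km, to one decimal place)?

Blue, total 1388.8 km

Total weighted distance at each candidate:
  Red (11, 11): total = 2098.6
  Blue (4, 4): total = 1388.8
  Green (4, 3): total = 1557.1
Minimum is at Blue with total 1388.8 km.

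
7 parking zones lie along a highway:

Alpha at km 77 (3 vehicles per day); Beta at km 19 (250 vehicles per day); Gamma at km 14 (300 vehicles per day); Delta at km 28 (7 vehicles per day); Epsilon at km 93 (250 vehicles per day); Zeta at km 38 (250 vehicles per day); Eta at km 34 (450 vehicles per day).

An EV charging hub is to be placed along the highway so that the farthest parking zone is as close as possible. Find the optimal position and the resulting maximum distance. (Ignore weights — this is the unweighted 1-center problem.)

location 53.5, max distance 39.5

The 1-center on a line is the midpoint of the two extreme points: leftmost at 14, rightmost at 93.
Optimal location = (14 + 93)/2 = 53.5; maximum distance = (93 − 14)/2 = 39.5.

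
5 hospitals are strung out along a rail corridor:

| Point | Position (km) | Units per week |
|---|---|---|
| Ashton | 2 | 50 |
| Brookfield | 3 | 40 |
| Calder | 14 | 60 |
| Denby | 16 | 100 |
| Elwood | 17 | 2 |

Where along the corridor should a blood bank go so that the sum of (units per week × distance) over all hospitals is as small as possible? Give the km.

x = 14

For a sum of weighted absolute distances on a line, the optimum is the weighted median (not the mean). Total weight W = 252; half-weight = 126.
Sort by position and accumulate weight:
  km 2 (Ashton, w=50) → cum 50
  km 3 (Brookfield, w=40) → cum 90
  km 14 (Calder, w=60) → cum 150  ≥ 126 → median here
  km 16 (Denby, w=100) → cum 250
  km 17 (Elwood, w=2) → cum 252
Optimal location: km 14.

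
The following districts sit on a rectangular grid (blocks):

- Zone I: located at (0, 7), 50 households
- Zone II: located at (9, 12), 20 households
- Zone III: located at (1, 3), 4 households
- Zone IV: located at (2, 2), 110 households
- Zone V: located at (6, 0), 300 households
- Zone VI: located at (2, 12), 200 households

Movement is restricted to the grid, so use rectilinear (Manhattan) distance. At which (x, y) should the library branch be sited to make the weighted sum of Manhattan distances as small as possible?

(2, 2)

Manhattan distance separates: Σwᵢ(|x−xᵢ|+|y−yᵢ|) = Σwᵢ|x−xᵢ| + Σwᵢ|y−yᵢ|, so x and y are optimised independently as 1-D weighted medians.
Total weight W = 684; half = 342.
x-coordinate, sorted with cumulative weight:
  x=0 (Zone I, w=50) cum 50
  x=1 (Zone III, w=4) cum 54
  x=2 (Zone IV, w=110) cum 164
  x=2 (Zone VI, w=200) cum 364  ← median
  x=6 (Zone V, w=300) cum 664
  x=9 (Zone II, w=20) cum 684
⇒ x* = 2
y-coordinate, sorted with cumulative weight:
  y=0 (Zone V, w=300) cum 300
  y=2 (Zone IV, w=110) cum 410  ← median
  y=3 (Zone III, w=4) cum 414
  y=7 (Zone I, w=50) cum 464
  y=12 (Zone II, w=20) cum 484
  y=12 (Zone VI, w=200) cum 684
⇒ y* = 2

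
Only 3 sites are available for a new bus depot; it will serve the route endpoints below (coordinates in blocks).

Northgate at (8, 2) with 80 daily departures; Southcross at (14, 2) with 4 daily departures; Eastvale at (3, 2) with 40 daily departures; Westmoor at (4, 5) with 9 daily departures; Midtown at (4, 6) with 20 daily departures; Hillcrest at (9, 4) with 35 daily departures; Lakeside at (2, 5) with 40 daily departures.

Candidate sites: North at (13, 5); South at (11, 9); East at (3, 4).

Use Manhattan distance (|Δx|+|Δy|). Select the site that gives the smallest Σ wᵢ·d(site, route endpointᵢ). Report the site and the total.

East, total 1060 blocks

Total weighted distance at each candidate:
  North (13, 5): total = 2072
  South (11, 9): total = 2504
  East (3, 4): total = 1060
Minimum is at East with total 1060 blocks.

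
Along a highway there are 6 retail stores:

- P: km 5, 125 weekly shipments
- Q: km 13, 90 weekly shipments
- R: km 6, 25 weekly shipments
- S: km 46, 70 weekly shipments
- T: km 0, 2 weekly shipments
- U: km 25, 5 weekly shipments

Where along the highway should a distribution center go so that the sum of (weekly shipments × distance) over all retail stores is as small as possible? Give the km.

For a sum of weighted absolute distances on a line, the optimum is the weighted median (not the mean). Total weight W = 317; half-weight = 158.5.
Sort by position and accumulate weight:
  km 0 (T, w=2) → cum 2
  km 5 (P, w=125) → cum 127
  km 6 (R, w=25) → cum 152
  km 13 (Q, w=90) → cum 242  ≥ 158.5 → median here
  km 25 (U, w=5) → cum 247
  km 46 (S, w=70) → cum 317
Optimal location: km 13.

x = 13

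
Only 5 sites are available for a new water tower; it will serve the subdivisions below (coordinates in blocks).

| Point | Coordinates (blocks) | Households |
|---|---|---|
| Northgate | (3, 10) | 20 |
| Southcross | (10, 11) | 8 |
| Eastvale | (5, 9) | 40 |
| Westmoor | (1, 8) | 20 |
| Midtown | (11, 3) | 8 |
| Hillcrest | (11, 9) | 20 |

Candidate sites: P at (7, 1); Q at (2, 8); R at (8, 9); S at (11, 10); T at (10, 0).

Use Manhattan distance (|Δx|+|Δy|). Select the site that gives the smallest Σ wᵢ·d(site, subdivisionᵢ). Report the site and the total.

R, total 564 blocks

Total weighted distance at each candidate:
  P (7, 1): total = 1312
  Q (2, 8): total = 640
  R (8, 9): total = 564
  S (11, 10): total = 772
  T (10, 0): total = 1560
Minimum is at R with total 564 blocks.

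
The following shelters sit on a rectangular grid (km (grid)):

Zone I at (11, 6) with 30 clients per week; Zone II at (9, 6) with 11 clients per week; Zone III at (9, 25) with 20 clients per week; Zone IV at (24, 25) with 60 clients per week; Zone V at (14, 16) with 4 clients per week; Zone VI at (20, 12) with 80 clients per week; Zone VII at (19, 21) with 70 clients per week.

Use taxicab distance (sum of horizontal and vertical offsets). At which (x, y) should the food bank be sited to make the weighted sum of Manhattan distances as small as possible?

Manhattan distance separates: Σwᵢ(|x−xᵢ|+|y−yᵢ|) = Σwᵢ|x−xᵢ| + Σwᵢ|y−yᵢ|, so x and y are optimised independently as 1-D weighted medians.
Total weight W = 275; half = 137.5.
x-coordinate, sorted with cumulative weight:
  x=9 (Zone II, w=11) cum 11
  x=9 (Zone III, w=20) cum 31
  x=11 (Zone I, w=30) cum 61
  x=14 (Zone V, w=4) cum 65
  x=19 (Zone VII, w=70) cum 135
  x=20 (Zone VI, w=80) cum 215  ← median
  x=24 (Zone IV, w=60) cum 275
⇒ x* = 20
y-coordinate, sorted with cumulative weight:
  y=6 (Zone I, w=30) cum 30
  y=6 (Zone II, w=11) cum 41
  y=12 (Zone VI, w=80) cum 121
  y=16 (Zone V, w=4) cum 125
  y=21 (Zone VII, w=70) cum 195  ← median
  y=25 (Zone III, w=20) cum 215
  y=25 (Zone IV, w=60) cum 275
⇒ y* = 21

(20, 21)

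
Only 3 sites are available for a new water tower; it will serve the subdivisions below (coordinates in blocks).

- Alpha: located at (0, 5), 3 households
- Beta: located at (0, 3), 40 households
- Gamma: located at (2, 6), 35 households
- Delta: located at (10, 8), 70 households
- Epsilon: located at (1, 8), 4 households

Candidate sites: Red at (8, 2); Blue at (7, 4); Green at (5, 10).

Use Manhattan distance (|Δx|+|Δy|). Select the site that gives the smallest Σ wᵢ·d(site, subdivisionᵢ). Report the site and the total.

Blue, total 1119 blocks

Total weighted distance at each candidate:
  Red (8, 2): total = 1355
  Blue (7, 4): total = 1119
  Green (5, 10): total = 1269
Minimum is at Blue with total 1119 blocks.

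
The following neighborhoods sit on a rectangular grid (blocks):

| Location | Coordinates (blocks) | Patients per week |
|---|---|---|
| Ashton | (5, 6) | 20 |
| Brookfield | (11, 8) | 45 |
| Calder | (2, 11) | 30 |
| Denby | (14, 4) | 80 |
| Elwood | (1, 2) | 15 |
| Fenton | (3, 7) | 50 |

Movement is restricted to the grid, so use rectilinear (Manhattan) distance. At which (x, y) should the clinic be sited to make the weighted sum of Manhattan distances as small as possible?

(11, 7)

Manhattan distance separates: Σwᵢ(|x−xᵢ|+|y−yᵢ|) = Σwᵢ|x−xᵢ| + Σwᵢ|y−yᵢ|, so x and y are optimised independently as 1-D weighted medians.
Total weight W = 240; half = 120.
x-coordinate, sorted with cumulative weight:
  x=1 (Elwood, w=15) cum 15
  x=2 (Calder, w=30) cum 45
  x=3 (Fenton, w=50) cum 95
  x=5 (Ashton, w=20) cum 115
  x=11 (Brookfield, w=45) cum 160  ← median
  x=14 (Denby, w=80) cum 240
⇒ x* = 11
y-coordinate, sorted with cumulative weight:
  y=2 (Elwood, w=15) cum 15
  y=4 (Denby, w=80) cum 95
  y=6 (Ashton, w=20) cum 115
  y=7 (Fenton, w=50) cum 165  ← median
  y=8 (Brookfield, w=45) cum 210
  y=11 (Calder, w=30) cum 240
⇒ y* = 7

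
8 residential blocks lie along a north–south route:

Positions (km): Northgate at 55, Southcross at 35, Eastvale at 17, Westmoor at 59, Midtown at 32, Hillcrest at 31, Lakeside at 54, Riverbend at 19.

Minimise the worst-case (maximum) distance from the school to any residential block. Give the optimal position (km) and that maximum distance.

The 1-center on a line is the midpoint of the two extreme points: leftmost at 17, rightmost at 59.
Optimal location = (17 + 59)/2 = 38; maximum distance = (59 − 17)/2 = 21.

location 38, max distance 21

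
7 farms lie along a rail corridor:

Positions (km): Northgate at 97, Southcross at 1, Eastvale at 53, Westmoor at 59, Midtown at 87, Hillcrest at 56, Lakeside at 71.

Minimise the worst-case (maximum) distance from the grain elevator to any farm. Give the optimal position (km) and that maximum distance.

The 1-center on a line is the midpoint of the two extreme points: leftmost at 1, rightmost at 97.
Optimal location = (1 + 97)/2 = 49; maximum distance = (97 − 1)/2 = 48.

location 49, max distance 48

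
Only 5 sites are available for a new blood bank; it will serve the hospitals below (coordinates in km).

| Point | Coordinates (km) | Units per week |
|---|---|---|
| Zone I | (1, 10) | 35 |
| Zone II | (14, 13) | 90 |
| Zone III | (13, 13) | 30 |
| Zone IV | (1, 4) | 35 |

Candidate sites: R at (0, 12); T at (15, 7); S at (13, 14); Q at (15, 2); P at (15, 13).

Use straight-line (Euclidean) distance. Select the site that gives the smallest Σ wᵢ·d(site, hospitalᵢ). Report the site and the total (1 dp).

S, total 1146.7 km

Total weighted distance at each candidate:
  R (0, 12): total = 2014.8
  T (15, 7): total = 1739.4
  S (13, 14): total = 1146.7
  Q (15, 2): total = 2388.8
  P (15, 13): total = 1233.6
Minimum is at S with total 1146.7 km.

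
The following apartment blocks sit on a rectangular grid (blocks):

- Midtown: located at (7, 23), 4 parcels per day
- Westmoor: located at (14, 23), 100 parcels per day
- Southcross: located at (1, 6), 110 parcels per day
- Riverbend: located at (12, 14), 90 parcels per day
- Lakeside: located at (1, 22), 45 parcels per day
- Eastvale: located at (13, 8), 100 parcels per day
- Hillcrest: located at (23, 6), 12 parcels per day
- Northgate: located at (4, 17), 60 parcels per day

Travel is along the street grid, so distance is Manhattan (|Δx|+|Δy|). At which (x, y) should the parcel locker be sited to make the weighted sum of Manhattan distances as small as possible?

(12, 14)

Manhattan distance separates: Σwᵢ(|x−xᵢ|+|y−yᵢ|) = Σwᵢ|x−xᵢ| + Σwᵢ|y−yᵢ|, so x and y are optimised independently as 1-D weighted medians.
Total weight W = 521; half = 260.5.
x-coordinate, sorted with cumulative weight:
  x=1 (Southcross, w=110) cum 110
  x=1 (Lakeside, w=45) cum 155
  x=4 (Northgate, w=60) cum 215
  x=7 (Midtown, w=4) cum 219
  x=12 (Riverbend, w=90) cum 309  ← median
  x=13 (Eastvale, w=100) cum 409
  x=14 (Westmoor, w=100) cum 509
  x=23 (Hillcrest, w=12) cum 521
⇒ x* = 12
y-coordinate, sorted with cumulative weight:
  y=6 (Southcross, w=110) cum 110
  y=6 (Hillcrest, w=12) cum 122
  y=8 (Eastvale, w=100) cum 222
  y=14 (Riverbend, w=90) cum 312  ← median
  y=17 (Northgate, w=60) cum 372
  y=22 (Lakeside, w=45) cum 417
  y=23 (Midtown, w=4) cum 421
  y=23 (Westmoor, w=100) cum 521
⇒ y* = 14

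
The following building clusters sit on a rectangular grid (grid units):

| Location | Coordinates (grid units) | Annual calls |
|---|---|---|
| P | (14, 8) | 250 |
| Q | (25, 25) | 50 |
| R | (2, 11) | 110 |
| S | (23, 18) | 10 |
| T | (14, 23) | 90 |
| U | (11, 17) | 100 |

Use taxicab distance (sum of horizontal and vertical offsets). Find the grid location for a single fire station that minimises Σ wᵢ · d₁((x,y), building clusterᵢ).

Manhattan distance separates: Σwᵢ(|x−xᵢ|+|y−yᵢ|) = Σwᵢ|x−xᵢ| + Σwᵢ|y−yᵢ|, so x and y are optimised independently as 1-D weighted medians.
Total weight W = 610; half = 305.
x-coordinate, sorted with cumulative weight:
  x=2 (R, w=110) cum 110
  x=11 (U, w=100) cum 210
  x=14 (P, w=250) cum 460  ← median
  x=14 (T, w=90) cum 550
  x=23 (S, w=10) cum 560
  x=25 (Q, w=50) cum 610
⇒ x* = 14
y-coordinate, sorted with cumulative weight:
  y=8 (P, w=250) cum 250
  y=11 (R, w=110) cum 360  ← median
  y=17 (U, w=100) cum 460
  y=18 (S, w=10) cum 470
  y=23 (T, w=90) cum 560
  y=25 (Q, w=50) cum 610
⇒ y* = 11

(14, 11)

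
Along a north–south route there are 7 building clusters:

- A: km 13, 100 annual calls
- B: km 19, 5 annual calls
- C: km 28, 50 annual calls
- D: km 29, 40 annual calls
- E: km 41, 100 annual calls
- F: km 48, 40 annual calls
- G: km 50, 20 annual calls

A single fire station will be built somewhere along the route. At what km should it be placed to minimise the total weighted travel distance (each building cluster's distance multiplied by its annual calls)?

For a sum of weighted absolute distances on a line, the optimum is the weighted median (not the mean). Total weight W = 355; half-weight = 177.5.
Sort by position and accumulate weight:
  km 13 (A, w=100) → cum 100
  km 19 (B, w=5) → cum 105
  km 28 (C, w=50) → cum 155
  km 29 (D, w=40) → cum 195  ≥ 177.5 → median here
  km 41 (E, w=100) → cum 295
  km 48 (F, w=40) → cum 335
  km 50 (G, w=20) → cum 355
Optimal location: km 29.

x = 29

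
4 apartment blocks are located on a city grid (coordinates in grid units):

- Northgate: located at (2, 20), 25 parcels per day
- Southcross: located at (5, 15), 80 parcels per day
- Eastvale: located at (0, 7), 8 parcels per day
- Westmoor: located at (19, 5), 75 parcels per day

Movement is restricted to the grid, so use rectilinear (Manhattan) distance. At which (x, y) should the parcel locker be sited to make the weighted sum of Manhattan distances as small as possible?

(5, 15)

Manhattan distance separates: Σwᵢ(|x−xᵢ|+|y−yᵢ|) = Σwᵢ|x−xᵢ| + Σwᵢ|y−yᵢ|, so x and y are optimised independently as 1-D weighted medians.
Total weight W = 188; half = 94.
x-coordinate, sorted with cumulative weight:
  x=0 (Eastvale, w=8) cum 8
  x=2 (Northgate, w=25) cum 33
  x=5 (Southcross, w=80) cum 113  ← median
  x=19 (Westmoor, w=75) cum 188
⇒ x* = 5
y-coordinate, sorted with cumulative weight:
  y=5 (Westmoor, w=75) cum 75
  y=7 (Eastvale, w=8) cum 83
  y=15 (Southcross, w=80) cum 163  ← median
  y=20 (Northgate, w=25) cum 188
⇒ y* = 15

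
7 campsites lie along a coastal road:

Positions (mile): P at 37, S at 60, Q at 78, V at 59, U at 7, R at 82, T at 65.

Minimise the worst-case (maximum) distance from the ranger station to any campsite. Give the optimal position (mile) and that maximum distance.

The 1-center on a line is the midpoint of the two extreme points: leftmost at 7, rightmost at 82.
Optimal location = (7 + 82)/2 = 44.5; maximum distance = (82 − 7)/2 = 37.5.

location 44.5, max distance 37.5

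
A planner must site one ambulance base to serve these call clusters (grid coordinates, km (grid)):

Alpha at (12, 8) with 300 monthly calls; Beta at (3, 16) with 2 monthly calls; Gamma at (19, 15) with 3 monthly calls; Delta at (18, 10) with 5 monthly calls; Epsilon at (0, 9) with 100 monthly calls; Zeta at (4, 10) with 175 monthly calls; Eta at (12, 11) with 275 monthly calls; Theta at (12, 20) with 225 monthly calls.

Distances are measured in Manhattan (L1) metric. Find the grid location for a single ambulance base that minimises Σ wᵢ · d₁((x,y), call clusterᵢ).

(12, 10)

Manhattan distance separates: Σwᵢ(|x−xᵢ|+|y−yᵢ|) = Σwᵢ|x−xᵢ| + Σwᵢ|y−yᵢ|, so x and y are optimised independently as 1-D weighted medians.
Total weight W = 1085; half = 542.5.
x-coordinate, sorted with cumulative weight:
  x=0 (Epsilon, w=100) cum 100
  x=3 (Beta, w=2) cum 102
  x=4 (Zeta, w=175) cum 277
  x=12 (Alpha, w=300) cum 577  ← median
  x=12 (Eta, w=275) cum 852
  x=12 (Theta, w=225) cum 1077
  x=18 (Delta, w=5) cum 1082
  x=19 (Gamma, w=3) cum 1085
⇒ x* = 12
y-coordinate, sorted with cumulative weight:
  y=8 (Alpha, w=300) cum 300
  y=9 (Epsilon, w=100) cum 400
  y=10 (Delta, w=5) cum 405
  y=10 (Zeta, w=175) cum 580  ← median
  y=11 (Eta, w=275) cum 855
  y=15 (Gamma, w=3) cum 858
  y=16 (Beta, w=2) cum 860
  y=20 (Theta, w=225) cum 1085
⇒ y* = 10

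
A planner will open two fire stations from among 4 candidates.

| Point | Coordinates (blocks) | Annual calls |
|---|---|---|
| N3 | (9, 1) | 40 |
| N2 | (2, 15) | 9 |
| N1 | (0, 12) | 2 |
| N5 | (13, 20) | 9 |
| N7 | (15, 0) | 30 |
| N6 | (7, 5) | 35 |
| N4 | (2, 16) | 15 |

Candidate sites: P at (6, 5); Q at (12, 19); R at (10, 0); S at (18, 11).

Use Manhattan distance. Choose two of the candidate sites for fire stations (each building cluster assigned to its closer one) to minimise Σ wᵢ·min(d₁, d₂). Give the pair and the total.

{P, R}, total 840

Evaluate every pair (each demand assigned to the nearer of the two):
  {P, R}: total = 840
  {Q, R}: total = 887
  {P, Q}: total = 1100
  {R, S}: total = 1169
  {P, S}: total = 1238
  {Q, S}: total = 2152
Best pair: {P, R} with total 840.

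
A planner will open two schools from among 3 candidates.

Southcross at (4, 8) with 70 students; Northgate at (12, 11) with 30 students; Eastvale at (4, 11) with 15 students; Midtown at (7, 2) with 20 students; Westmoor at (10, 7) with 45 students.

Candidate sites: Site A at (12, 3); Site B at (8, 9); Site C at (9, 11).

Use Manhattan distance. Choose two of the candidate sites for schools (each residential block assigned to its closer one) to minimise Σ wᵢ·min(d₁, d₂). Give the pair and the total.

{Site B, Site C}, total 855

Evaluate every pair (each demand assigned to the nearer of the two):
  {Site B, Site C}: total = 855
  {Site A, Site B}: total = 920
  {Site A, Site C}: total = 1070
Best pair: {Site B, Site C} with total 855.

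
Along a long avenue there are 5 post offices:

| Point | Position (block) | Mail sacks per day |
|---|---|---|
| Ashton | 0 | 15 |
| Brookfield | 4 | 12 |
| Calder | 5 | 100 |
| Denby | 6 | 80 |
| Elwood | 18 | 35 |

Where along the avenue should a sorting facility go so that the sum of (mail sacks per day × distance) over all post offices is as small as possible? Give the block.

x = 5

For a sum of weighted absolute distances on a line, the optimum is the weighted median (not the mean). Total weight W = 242; half-weight = 121.
Sort by position and accumulate weight:
  block 0 (Ashton, w=15) → cum 15
  block 4 (Brookfield, w=12) → cum 27
  block 5 (Calder, w=100) → cum 127  ≥ 121 → median here
  block 6 (Denby, w=80) → cum 207
  block 18 (Elwood, w=35) → cum 242
Optimal location: block 5.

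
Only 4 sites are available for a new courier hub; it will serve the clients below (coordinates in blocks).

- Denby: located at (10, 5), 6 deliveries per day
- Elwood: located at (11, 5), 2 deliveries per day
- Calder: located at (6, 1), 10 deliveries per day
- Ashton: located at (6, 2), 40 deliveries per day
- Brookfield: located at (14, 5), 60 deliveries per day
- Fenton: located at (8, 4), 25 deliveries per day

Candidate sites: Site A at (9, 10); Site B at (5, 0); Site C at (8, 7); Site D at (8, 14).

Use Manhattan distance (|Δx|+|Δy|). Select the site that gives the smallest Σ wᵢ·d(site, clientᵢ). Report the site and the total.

Site C, total 949 blocks

Total weighted distance at each candidate:
  Site A (9, 10): total = 1385
  Site B (5, 0): total = 1237
  Site C (8, 7): total = 949
  Site D (8, 14): total = 1950
Minimum is at Site C with total 949 blocks.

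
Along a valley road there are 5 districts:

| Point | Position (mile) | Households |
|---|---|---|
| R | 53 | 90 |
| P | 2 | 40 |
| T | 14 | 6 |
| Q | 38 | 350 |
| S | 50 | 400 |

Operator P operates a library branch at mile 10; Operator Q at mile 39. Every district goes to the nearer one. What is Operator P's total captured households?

The indifferent point is the midpoint (10+39)/2 = 24.5; districts left of it (closer to Operator P at 10) go to Operator P, those right go to Operator Q.
  P at 2 (w=40) → Operator P
  T at 14 (w=6) → Operator P
  Q at 38 (w=350) → Operator Q
  S at 50 (w=400) → Operator Q
  R at 53 (w=90) → Operator Q
Operator P captures 46; Operator Q captures 840.

46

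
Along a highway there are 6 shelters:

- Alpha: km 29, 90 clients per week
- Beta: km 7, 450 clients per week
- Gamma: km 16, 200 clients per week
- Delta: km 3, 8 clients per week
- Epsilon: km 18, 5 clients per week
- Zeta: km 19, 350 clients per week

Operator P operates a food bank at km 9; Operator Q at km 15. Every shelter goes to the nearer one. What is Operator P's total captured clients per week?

458

The indifferent point is the midpoint (9+15)/2 = 12; shelters left of it (closer to Operator P at 9) go to Operator P, those right go to Operator Q.
  Delta at 3 (w=8) → Operator P
  Beta at 7 (w=450) → Operator P
  Gamma at 16 (w=200) → Operator Q
  Epsilon at 18 (w=5) → Operator Q
  Zeta at 19 (w=350) → Operator Q
  Alpha at 29 (w=90) → Operator Q
Operator P captures 458; Operator Q captures 645.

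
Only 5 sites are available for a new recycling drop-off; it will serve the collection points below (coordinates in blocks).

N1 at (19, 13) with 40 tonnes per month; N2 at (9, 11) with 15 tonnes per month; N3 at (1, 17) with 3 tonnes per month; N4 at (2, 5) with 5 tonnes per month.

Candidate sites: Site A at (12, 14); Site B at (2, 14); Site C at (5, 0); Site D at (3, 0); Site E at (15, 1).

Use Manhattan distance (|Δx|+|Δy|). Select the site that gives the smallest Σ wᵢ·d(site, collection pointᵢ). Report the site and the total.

Total weighted distance at each candidate:
  Site A (12, 14): total = 547
  Site B (2, 14): total = 927
  Site C (5, 0): total = 1408
  Site D (3, 0): total = 1502
  Site E (15, 1): total = 1055
Minimum is at Site A with total 547 blocks.

Site A, total 547 blocks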